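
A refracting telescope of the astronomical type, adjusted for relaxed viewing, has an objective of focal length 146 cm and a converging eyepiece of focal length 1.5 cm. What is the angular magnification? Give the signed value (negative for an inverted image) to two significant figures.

-97

M = -f_obj/f_eye = -146/(1.5) = -97.333.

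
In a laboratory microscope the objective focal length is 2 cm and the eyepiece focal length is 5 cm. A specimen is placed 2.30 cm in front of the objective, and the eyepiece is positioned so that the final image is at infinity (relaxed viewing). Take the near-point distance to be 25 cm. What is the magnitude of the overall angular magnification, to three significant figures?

Objective: 1/d_i = 1/f_obj - 1/d_o = 1/2 - 1/2.30 = 0.06522 cm^-1, so d_i = 15.333 cm.
m_obj = -d_i/d_o = -15.333/2.30 = -6.667.
Eyepiece angular magnification (image at infinity): M_eye = D/f_e = 25/5 = 5.000.
Overall M = m_obj x M_eye = (-6.667)(5.000) = -33.33.
|M| = 33.33.

33.3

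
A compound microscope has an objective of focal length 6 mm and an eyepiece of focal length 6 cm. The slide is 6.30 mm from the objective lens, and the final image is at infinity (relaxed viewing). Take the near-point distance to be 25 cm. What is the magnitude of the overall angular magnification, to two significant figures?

83

Convert to cm: f_obj = 6 mm = 0.6 cm; d_o = 6.30 mm = 0.63 cm.
Objective: 1/d_i = 1/f_obj - 1/d_o = 1/0.6 - 1/0.63 = 0.07937 cm^-1, so d_i = 12.600 cm.
m_obj = -d_i/d_o = -12.600/0.63 = -20.000.
Eyepiece angular magnification (image at infinity): M_eye = D/f_e = 25/6 = 4.167.
Overall M = m_obj x M_eye = (-20.000)(4.167) = -83.33.
|M| = 83.33.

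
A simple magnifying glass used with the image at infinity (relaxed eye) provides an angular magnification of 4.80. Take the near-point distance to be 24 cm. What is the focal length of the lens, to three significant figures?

5.00 cm

For the image at infinity, M = D/f.
f = D/M = 24/4.8 = 5.000 cm.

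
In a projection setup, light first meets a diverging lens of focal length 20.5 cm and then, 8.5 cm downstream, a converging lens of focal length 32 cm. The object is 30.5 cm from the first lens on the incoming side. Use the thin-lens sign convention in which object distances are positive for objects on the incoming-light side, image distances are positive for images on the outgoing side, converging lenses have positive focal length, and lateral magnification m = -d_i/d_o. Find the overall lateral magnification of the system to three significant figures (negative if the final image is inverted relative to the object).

1.14

Applying the thin-lens equation to the first lens, 1/(-20.5) = 1/30.5 + 1/d_i1, which gives d_i1 = -12.260 cm.
Its lateral magnification is m_1 = -d_i1/d_o1 = -(-12.260)/30.5 = 0.4020.
The intermediate image is virtual, 12.260 cm to the left of lens 1, so d_o2 = L - d_i1 = 8.5 - (-12.260) = 20.760 cm.
Applying the thin-lens equation again with f_2 = 32 cm and d_o2 = 20.760 cm gives d_i2 = -59.102 cm.
m_2 = -(-59.102)/(20.760) = 2.8469.
The system's lateral magnification is m_1 m_2 = (0.4020)(2.8469) = 1.1444.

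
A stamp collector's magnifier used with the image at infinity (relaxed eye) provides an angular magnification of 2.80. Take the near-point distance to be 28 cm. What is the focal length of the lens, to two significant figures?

For the image at infinity, M = D/f.
f = D/M = 28/2.8 = 10.000 cm.

10 cm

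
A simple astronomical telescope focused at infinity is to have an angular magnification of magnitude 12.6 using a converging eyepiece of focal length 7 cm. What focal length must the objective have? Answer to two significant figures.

88 cm

|M| = f_obj/|f_eye|, so f_obj = |M| x |f_eye| = 12.6 x 7 = 88.200 cm.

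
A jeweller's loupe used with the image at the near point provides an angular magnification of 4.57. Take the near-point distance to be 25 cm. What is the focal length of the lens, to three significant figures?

7.00 cm

For the image at the near point, M = 1 + D/f.
f = D/(M - 1) = 25/(4.57 - 1) = 7.003 cm.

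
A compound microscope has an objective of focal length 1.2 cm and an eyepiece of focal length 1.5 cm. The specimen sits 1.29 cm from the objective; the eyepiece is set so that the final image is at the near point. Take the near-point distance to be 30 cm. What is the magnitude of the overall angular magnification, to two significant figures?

Objective: 1/d_i = 1/f_obj - 1/d_o = 1/1.2 - 1/1.29 = 0.05814 cm^-1, so d_i = 17.200 cm.
m_obj = -d_i/d_o = -17.200/1.29 = -13.333.
Eyepiece angular magnification (image at near point): M_eye = 1 + D/f_e = 1 + 30/1.5 = 21.000.
Overall M = m_obj x M_eye = (-13.333)(21.000) = -280.00.
|M| = 280.00.

280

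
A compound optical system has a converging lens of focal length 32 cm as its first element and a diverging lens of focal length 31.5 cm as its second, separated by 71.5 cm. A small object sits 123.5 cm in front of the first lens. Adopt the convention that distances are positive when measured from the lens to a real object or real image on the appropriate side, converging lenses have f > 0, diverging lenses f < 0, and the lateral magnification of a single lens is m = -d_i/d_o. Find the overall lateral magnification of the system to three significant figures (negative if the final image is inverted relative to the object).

Lens 1: 1/d_i1 = 1/f_1 - 1/d_o1 = 1/32 - 1/123.5 = 0.02315 cm^-1, so d_i1 = 43.191 cm.
m_1 = -(43.191)/123.5 = -0.3497.
That image sits 28.309 cm in front of the second lens, so d_o2 = 28.309 cm.
Lens 2: 1/d_i2 = 1/f_2 - 1/d_o2 = 1/(-31.5) - 1/(28.309) = -0.06707 cm^-1, so d_i2 = -14.910 cm.
m_2 = -(-14.910)/(28.309) = 0.5267.
Overall magnification: m = m_1 m_2 = -0.1842.

-0.184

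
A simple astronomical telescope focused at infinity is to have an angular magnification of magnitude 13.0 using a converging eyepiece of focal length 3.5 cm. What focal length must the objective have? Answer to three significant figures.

|M| = f_obj/|f_eye|, so f_obj = |M| x |f_eye| = 13.0 x 3.5 = 45.500 cm.

45.5 cm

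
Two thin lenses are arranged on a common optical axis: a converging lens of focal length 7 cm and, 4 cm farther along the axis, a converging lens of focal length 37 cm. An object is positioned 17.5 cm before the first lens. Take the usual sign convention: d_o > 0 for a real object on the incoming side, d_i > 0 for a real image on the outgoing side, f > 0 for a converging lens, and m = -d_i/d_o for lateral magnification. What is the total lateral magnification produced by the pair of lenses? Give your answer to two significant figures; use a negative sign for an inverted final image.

First lens: d_i1 = 1/(1/7 - 1/17.5) = 11.667 cm.
m_1 = -(11.667)/17.5 = -0.6667.
Since 11.667 cm > 4 cm, the first image lies past the second lens and serves as a virtual object: d_o2 = L - d_i1 = -7.667 cm.
Second lens: d_i2 = 1/(1/37 - 1/(-7.667)) = 6.351 cm.
m_2 = -(6.351)/(-7.667) = 0.8284.
Total m = m_1 x m_2 = (-0.6667)(0.8284) = -0.5522.

-0.55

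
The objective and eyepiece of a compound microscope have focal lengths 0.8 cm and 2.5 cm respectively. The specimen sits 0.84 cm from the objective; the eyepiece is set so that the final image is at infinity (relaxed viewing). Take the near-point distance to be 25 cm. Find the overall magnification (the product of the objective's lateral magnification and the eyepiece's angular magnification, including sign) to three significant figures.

Objective: 1/d_i = 1/f_obj - 1/d_o = 1/0.8 - 1/0.84 = 0.05952 cm^-1, so d_i = 16.800 cm.
m_obj = -d_i/d_o = -16.800/0.84 = -20.000.
Eyepiece angular magnification (image at infinity): M_eye = D/f_e = 25/2.5 = 10.000.
Overall M = m_obj x M_eye = (-20.000)(10.000) = -200.00.

-200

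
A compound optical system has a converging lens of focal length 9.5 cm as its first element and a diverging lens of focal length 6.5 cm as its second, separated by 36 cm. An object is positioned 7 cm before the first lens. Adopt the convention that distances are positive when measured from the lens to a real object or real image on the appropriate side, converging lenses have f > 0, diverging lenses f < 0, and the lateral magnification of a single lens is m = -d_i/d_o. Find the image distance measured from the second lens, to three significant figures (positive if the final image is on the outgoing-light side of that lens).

First lens: d_i1 = 1/(1/9.5 - 1/7) = -26.600 cm.
With d_i1 < 0 the first image is virtual and lies on the object side; the object distance for lens 2 is d_o2 = 36 - (-26.600) = 62.600 cm.
Second lens: d_i2 = 1/(1/(-6.5) - 1/(62.600)) = -5.889 cm.

-5.89 cm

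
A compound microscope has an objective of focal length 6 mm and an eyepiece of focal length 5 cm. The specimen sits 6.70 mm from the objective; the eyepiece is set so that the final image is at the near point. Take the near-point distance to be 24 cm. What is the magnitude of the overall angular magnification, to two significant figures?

Convert to cm: f_obj = 6 mm = 0.6 cm; d_o = 6.70 mm = 0.67 cm.
Objective: 1/d_i = 1/f_obj - 1/d_o = 1/0.6 - 1/0.67 = 0.17413 cm^-1, so d_i = 5.743 cm.
m_obj = -d_i/d_o = -5.743/0.67 = -8.571.
Eyepiece angular magnification (image at near point): M_eye = 1 + D/f_e = 1 + 24/5 = 5.800.
Overall M = m_obj x M_eye = (-8.571)(5.800) = -49.71.
|M| = 49.71.

50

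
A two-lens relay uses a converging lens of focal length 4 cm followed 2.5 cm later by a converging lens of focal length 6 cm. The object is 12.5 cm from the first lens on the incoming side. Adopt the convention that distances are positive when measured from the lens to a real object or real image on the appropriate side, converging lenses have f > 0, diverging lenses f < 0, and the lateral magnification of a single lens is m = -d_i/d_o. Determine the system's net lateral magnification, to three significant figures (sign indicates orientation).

-0.301

First lens: d_i1 = 1/(1/4 - 1/12.5) = 5.882 cm.
m_1 = -(5.882)/12.5 = -0.4706.
Since 5.882 cm > 2.5 cm, the first image lies past the second lens and serves as a virtual object: d_o2 = L - d_i1 = -3.382 cm.
Second lens: d_i2 = 1/(1/6 - 1/(-3.382)) = 2.163 cm.
m_2 = -(2.163)/(-3.382) = 0.6395.
Overall magnification: m = m_1 m_2 = -0.3009.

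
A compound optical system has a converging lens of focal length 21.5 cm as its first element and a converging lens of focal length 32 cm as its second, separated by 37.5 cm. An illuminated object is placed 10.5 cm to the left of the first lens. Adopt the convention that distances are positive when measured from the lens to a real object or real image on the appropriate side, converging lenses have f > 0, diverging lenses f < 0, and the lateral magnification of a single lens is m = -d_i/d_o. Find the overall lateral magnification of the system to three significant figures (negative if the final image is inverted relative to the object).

First lens: d_i1 = 1/(1/21.5 - 1/10.5) = -20.523 cm.
m_1 = -(-20.523)/10.5 = 1.9545.
The intermediate image is virtual, 20.523 cm to the left of lens 1, so d_o2 = L - d_i1 = 37.5 - (-20.523) = 58.023 cm.
Second lens: d_i2 = 1/(1/32 - 1/(58.023)) = 71.350 cm.
m_2 = -(71.350)/(58.023) = -1.2297.
The system's lateral magnification is m_1 m_2 = (1.9545)(-1.2297) = -2.4035.

-2.40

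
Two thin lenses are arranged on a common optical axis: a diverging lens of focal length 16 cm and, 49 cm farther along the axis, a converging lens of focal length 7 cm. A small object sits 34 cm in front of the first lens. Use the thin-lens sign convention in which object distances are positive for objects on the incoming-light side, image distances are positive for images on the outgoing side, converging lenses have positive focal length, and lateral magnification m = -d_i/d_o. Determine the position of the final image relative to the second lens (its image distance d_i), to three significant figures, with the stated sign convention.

Applying the thin-lens equation to the first lens, 1/(-16) = 1/34 + 1/d_i1, which gives d_i1 = -10.880 cm.
The intermediate image is virtual, 10.880 cm to the left of lens 1, so d_o2 = L - d_i1 = 49 - (-10.880) = 59.880 cm.
Applying the thin-lens equation again with f_2 = 7 cm and d_o2 = 59.880 cm gives d_i2 = 7.927 cm.

7.93 cm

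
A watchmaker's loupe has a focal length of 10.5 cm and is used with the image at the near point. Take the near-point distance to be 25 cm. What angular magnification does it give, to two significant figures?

M = 1 + D/f = 1 + 25/10.5 = 3.381.

3.4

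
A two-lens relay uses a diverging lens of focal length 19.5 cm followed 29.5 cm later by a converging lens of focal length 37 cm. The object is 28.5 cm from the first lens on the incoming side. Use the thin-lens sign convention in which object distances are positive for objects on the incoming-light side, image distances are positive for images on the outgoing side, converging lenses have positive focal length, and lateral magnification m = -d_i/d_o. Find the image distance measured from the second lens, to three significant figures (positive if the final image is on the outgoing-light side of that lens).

First lens: d_i1 = 1/(1/(-19.5) - 1/28.5) = -11.578 cm.
With d_i1 < 0 the first image is virtual and lies on the object side; the object distance for lens 2 is d_o2 = 29.5 - (-11.578) = 41.078 cm.
Second lens: d_i2 = 1/(1/37 - 1/(41.078)) = 372.693 cm.

373 cm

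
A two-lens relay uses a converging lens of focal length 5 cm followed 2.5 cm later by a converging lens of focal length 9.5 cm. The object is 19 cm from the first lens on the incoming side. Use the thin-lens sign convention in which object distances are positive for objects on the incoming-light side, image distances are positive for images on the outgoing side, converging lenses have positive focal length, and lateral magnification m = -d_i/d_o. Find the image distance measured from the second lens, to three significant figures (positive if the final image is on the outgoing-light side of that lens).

First lens: d_i1 = 1/(1/5 - 1/19) = 6.786 cm.
Since 6.786 cm > 2.5 cm, the first image lies past the second lens and serves as a virtual object: d_o2 = L - d_i1 = -4.286 cm.
Second lens: d_i2 = 1/(1/9.5 - 1/(-4.286)) = 2.953 cm.

2.95 cm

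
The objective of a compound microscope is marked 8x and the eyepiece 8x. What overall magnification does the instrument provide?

The overall magnification of a compound microscope is the product of the objective and eyepiece magnifications:
M = M_obj x M_eye = 8 x 8 = 64.

64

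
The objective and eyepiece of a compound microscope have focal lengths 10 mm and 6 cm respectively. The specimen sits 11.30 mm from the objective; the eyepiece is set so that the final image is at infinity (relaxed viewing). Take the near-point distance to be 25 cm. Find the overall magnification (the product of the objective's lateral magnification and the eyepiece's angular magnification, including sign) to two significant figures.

Convert to cm: f_obj = 10 mm = 1 cm; d_o = 11.30 mm = 1.13 cm.
Objective: 1/d_i = 1/f_obj - 1/d_o = 1/1 - 1/1.13 = 0.11504 cm^-1, so d_i = 8.692 cm.
m_obj = -d_i/d_o = -8.692/1.13 = -7.692.
Eyepiece angular magnification (image at infinity): M_eye = D/f_e = 25/6 = 4.167.
Overall M = m_obj x M_eye = (-7.692)(4.167) = -32.05.

-32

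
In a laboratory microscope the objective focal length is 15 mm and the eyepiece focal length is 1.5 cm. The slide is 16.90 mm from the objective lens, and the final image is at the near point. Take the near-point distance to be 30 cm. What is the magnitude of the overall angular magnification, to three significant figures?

Convert to cm: f_obj = 15 mm = 1.5 cm; d_o = 16.90 mm = 1.69 cm.
Objective: 1/d_i = 1/f_obj - 1/d_o = 1/1.5 - 1/1.69 = 0.07495 cm^-1, so d_i = 13.342 cm.
m_obj = -d_i/d_o = -13.342/1.69 = -7.895.
Eyepiece angular magnification (image at near point): M_eye = 1 + D/f_e = 1 + 30/1.5 = 21.000.
Overall M = m_obj x M_eye = (-7.895)(21.000) = -165.79.
|M| = 165.79.

166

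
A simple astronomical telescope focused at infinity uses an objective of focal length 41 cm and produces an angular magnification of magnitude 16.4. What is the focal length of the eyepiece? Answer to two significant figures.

2.5 cm

|M| = f_obj/f_eye, so f_eye = f_obj/|M| = 41/16.4 = 2.500 cm.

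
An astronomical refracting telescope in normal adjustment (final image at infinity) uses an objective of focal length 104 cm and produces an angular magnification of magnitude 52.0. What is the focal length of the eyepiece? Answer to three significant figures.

|M| = f_obj/f_eye, so f_eye = f_obj/|M| = 104/52.0 = 2.000 cm.

2.00 cm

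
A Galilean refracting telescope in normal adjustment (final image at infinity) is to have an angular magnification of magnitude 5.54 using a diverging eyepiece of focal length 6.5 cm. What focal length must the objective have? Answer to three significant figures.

36.0 cm

|M| = f_obj/|f_eye|, so f_obj = |M| x |f_eye| = 5.54 x 6.5 = 36.010 cm.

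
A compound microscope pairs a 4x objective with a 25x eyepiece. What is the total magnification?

The overall magnification of a compound microscope is the product of the objective and eyepiece magnifications:
M = M_obj x M_eye = 4 x 25 = 100.

100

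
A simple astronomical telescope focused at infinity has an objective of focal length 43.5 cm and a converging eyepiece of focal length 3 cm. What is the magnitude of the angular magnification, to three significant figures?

14.5

|M| = f_obj/|f_eye| = 43.5/3 = 14.500.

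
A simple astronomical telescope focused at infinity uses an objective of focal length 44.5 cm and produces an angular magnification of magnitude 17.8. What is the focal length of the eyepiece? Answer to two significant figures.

2.5 cm

|M| = f_obj/f_eye, so f_eye = f_obj/|M| = 44.5/17.8 = 2.500 cm.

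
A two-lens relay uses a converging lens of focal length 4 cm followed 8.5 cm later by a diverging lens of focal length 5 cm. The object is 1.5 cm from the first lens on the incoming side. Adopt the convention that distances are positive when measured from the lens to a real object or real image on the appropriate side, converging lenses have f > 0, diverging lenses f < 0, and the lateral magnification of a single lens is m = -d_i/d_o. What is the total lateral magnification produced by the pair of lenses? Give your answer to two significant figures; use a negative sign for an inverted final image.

0.50

Lens 1: 1/d_i1 = 1/f_1 - 1/d_o1 = 1/4 - 1/1.5 = -0.41667 cm^-1, so d_i1 = -2.400 cm.
m_1 = -(-2.400)/1.5 = 1.6000.
With d_i1 < 0 the first image is virtual and lies on the object side; the object distance for lens 2 is d_o2 = 8.5 - (-2.400) = 10.900 cm.
Lens 2: 1/d_i2 = 1/f_2 - 1/d_o2 = 1/(-5) - 1/(10.900) = -0.29174 cm^-1, so d_i2 = -3.428 cm.
m_2 = -(-3.428)/(10.900) = 0.3145.
Overall magnification: m = m_1 m_2 = 0.5031.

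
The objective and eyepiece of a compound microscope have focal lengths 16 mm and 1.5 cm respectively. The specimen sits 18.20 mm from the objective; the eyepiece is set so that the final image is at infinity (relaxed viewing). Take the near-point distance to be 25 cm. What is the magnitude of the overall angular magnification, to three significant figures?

121

Convert to cm: f_obj = 16 mm = 1.6 cm; d_o = 18.20 mm = 1.82 cm.
Objective: 1/d_i = 1/f_obj - 1/d_o = 1/1.6 - 1/1.82 = 0.07555 cm^-1, so d_i = 13.236 cm.
m_obj = -d_i/d_o = -13.236/1.82 = -7.273.
Eyepiece angular magnification (image at infinity): M_eye = D/f_e = 25/1.5 = 16.667.
Overall M = m_obj x M_eye = (-7.273)(16.667) = -121.21.
|M| = 121.21.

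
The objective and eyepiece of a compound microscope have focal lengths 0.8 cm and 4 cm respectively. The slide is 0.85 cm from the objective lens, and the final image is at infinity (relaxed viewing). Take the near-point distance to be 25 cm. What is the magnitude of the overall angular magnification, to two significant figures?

100

Objective: 1/d_i = 1/f_obj - 1/d_o = 1/0.8 - 1/0.85 = 0.07353 cm^-1, so d_i = 13.600 cm.
m_obj = -d_i/d_o = -13.600/0.85 = -16.000.
Eyepiece angular magnification (image at infinity): M_eye = D/f_e = 25/4 = 6.250.
Overall M = m_obj x M_eye = (-16.000)(6.250) = -100.00.
|M| = 100.00.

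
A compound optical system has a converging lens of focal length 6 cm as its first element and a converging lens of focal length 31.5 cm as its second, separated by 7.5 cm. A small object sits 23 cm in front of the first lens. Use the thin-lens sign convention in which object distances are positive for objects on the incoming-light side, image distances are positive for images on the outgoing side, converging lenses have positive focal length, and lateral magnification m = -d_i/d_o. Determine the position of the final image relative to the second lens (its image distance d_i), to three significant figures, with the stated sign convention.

0.606 cm

First lens: d_i1 = 1/(1/6 - 1/23) = 8.118 cm.
Since 8.118 cm > 7.5 cm, the first image lies past the second lens and serves as a virtual object: d_o2 = L - d_i1 = -0.618 cm.
Second lens: d_i2 = 1/(1/31.5 - 1/(-0.618)) = 0.606 cm.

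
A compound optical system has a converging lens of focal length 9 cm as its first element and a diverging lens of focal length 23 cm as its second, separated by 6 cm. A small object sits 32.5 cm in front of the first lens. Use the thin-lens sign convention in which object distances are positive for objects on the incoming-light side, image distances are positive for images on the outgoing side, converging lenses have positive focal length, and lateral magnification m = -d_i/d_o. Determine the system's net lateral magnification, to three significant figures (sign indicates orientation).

-0.532

Applying the thin-lens equation to the first lens, 1/9 = 1/32.5 + 1/d_i1, which gives d_i1 = 12.447 cm.
Its lateral magnification is m_1 = -d_i1/d_o1 = -(12.447)/32.5 = -0.3830.
Since 12.447 cm > 6 cm, the first image lies past the second lens and serves as a virtual object: d_o2 = L - d_i1 = -6.447 cm.
Applying the thin-lens equation again with f_2 = -23 cm and d_o2 = -6.447 cm gives d_i2 = 8.958 cm.
m_2 = -(8.958)/(-6.447) = 1.3895.
Total m = m_1 x m_2 = (-0.3830)(1.3895) = -0.5321.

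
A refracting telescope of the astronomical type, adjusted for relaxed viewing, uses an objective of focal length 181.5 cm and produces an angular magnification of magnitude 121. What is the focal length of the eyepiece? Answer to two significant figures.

1.5 cm

|M| = f_obj/f_eye, so f_eye = f_obj/|M| = 181.5/121.0 = 1.500 cm.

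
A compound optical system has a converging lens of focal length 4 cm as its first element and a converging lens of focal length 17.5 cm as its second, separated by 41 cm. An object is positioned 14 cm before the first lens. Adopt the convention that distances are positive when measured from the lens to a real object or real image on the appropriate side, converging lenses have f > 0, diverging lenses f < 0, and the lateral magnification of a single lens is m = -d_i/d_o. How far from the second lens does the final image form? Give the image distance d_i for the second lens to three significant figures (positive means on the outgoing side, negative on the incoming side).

34.6 cm

First lens: d_i1 = 1/(1/4 - 1/14) = 5.600 cm.
The intermediate image is 5.600 cm to the right of lens 1, so d_o2 = L - d_i1 = 41 - 5.600 = 35.400 cm.
Second lens: d_i2 = 1/(1/17.5 - 1/(35.400)) = 34.609 cm.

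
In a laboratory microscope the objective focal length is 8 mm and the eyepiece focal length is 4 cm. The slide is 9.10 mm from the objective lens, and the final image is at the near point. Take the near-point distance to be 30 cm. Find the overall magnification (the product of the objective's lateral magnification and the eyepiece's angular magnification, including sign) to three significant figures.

Convert to cm: f_obj = 8 mm = 0.8 cm; d_o = 9.10 mm = 0.91 cm.
Objective: 1/d_i = 1/f_obj - 1/d_o = 1/0.8 - 1/0.91 = 0.15110 cm^-1, so d_i = 6.618 cm.
m_obj = -d_i/d_o = -6.618/0.91 = -7.273.
Eyepiece angular magnification (image at near point): M_eye = 1 + D/f_e = 1 + 30/4 = 8.500.
Overall M = m_obj x M_eye = (-7.273)(8.500) = -61.82.

-61.8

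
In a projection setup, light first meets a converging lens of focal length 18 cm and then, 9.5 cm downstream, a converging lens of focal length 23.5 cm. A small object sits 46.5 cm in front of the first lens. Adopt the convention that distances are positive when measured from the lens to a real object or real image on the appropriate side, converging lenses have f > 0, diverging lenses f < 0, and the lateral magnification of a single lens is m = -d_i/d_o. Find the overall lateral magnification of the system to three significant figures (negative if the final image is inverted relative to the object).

-0.342

Lens 1: 1/d_i1 = 1/f_1 - 1/d_o1 = 1/18 - 1/46.5 = 0.03405 cm^-1, so d_i1 = 29.368 cm.
m_1 = -(29.368)/46.5 = -0.6316.
This image would form 29.368 cm past lens 1, i.e. 19.868 cm beyond lens 2, so it is a virtual object for lens 2: d_o2 = 9.5 - 29.368 = -19.868 cm.
Lens 2: 1/d_i2 = 1/f_2 - 1/d_o2 = 1/23.5 - 1/(-19.868) = 0.09288 cm^-1, so d_i2 = 10.766 cm.
m_2 = -(10.766)/(-19.868) = 0.5419.
Total m = m_1 x m_2 = (-0.6316)(0.5419) = -0.3422.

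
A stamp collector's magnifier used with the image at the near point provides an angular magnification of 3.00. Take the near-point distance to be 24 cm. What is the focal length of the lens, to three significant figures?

For the image at the near point, M = 1 + D/f.
f = D/(M - 1) = 24/(3.0 - 1) = 12.000 cm.

12.0 cm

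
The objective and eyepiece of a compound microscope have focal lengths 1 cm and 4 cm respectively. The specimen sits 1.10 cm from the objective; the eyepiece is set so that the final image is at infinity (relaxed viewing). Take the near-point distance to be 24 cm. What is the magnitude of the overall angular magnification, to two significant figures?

60

Objective: 1/d_i = 1/f_obj - 1/d_o = 1/1 - 1/1.10 = 0.09091 cm^-1, so d_i = 11.000 cm.
m_obj = -d_i/d_o = -11.000/1.10 = -10.000.
Eyepiece angular magnification (image at infinity): M_eye = D/f_e = 24/4 = 6.000.
Overall M = m_obj x M_eye = (-10.000)(6.000) = -60.00.
|M| = 60.00.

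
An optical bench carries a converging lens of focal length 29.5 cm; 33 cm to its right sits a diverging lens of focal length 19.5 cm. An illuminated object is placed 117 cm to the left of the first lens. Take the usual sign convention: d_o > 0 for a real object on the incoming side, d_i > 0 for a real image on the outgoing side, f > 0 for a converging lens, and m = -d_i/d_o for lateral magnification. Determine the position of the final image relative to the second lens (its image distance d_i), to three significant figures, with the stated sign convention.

Applying the thin-lens equation to the first lens, 1/29.5 = 1/117 + 1/d_i1, which gives d_i1 = 39.446 cm.
This image would form 39.446 cm past lens 1, i.e. 6.446 cm beyond lens 2, so it is a virtual object for lens 2: d_o2 = 33 - 39.446 = -6.446 cm.
Applying the thin-lens equation again with f_2 = -19.5 cm and d_o2 = -6.446 cm gives d_i2 = 9.628 cm.

9.63 cm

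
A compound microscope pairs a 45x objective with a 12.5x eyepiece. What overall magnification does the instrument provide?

562.5

The overall magnification of a compound microscope is the product of the objective and eyepiece magnifications:
M = M_obj x M_eye = 45 x 12.5 = 562.5.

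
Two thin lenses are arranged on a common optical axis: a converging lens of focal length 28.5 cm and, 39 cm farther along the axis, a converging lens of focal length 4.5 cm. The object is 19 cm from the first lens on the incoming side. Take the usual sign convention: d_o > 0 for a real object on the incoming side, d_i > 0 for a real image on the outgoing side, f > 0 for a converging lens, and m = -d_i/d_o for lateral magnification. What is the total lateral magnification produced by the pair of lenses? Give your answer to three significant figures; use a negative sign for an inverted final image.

-0.148

Applying the thin-lens equation to the first lens, 1/28.5 = 1/19 + 1/d_i1, which gives d_i1 = -57.000 cm.
Its lateral magnification is m_1 = -d_i1/d_o1 = -(-57.000)/19 = 3.0000.
With d_i1 < 0 the first image is virtual and lies on the object side; the object distance for lens 2 is d_o2 = 39 - (-57.000) = 96.000 cm.
Applying the thin-lens equation again with f_2 = 4.5 cm and d_o2 = 96.000 cm gives d_i2 = 4.721 cm.
m_2 = -(4.721)/(96.000) = -0.0492.
Overall magnification: m = m_1 m_2 = -0.1475.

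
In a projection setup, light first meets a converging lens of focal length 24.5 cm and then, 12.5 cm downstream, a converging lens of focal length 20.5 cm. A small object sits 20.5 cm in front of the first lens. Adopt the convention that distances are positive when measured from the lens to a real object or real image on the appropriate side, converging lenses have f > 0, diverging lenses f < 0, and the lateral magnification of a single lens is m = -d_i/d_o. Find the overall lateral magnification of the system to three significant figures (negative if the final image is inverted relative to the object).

Lens 1: 1/d_i1 = 1/f_1 - 1/d_o1 = 1/24.5 - 1/20.5 = -0.00796 cm^-1, so d_i1 = -125.562 cm.
m_1 = -(-125.562)/20.5 = 6.1250.
The intermediate image is virtual, 125.562 cm to the left of lens 1, so d_o2 = L - d_i1 = 12.5 - (-125.562) = 138.062 cm.
Lens 2: 1/d_i2 = 1/f_2 - 1/d_o2 = 1/20.5 - 1/(138.062) = 0.04154 cm^-1, so d_i2 = 24.075 cm.
m_2 = -(24.075)/(138.062) = -0.1744.
Total m = m_1 x m_2 = (6.1250)(-0.1744) = -1.0680.

-1.07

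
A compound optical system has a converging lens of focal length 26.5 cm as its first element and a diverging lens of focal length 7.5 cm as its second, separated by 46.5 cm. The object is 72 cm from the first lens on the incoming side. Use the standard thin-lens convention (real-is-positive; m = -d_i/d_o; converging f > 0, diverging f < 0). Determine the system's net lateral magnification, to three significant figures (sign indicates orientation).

Applying the thin-lens equation to the first lens, 1/26.5 = 1/72 + 1/d_i1, which gives d_i1 = 41.934 cm.
Its lateral magnification is m_1 = -d_i1/d_o1 = -(41.934)/72 = -0.5824.
That image sits 4.566 cm in front of the second lens, so d_o2 = 4.566 cm.
Applying the thin-lens equation again with f_2 = -7.5 cm and d_o2 = 4.566 cm gives d_i2 = -2.838 cm.
m_2 = -(-2.838)/(4.566) = 0.6216.
The system's lateral magnification is m_1 m_2 = (-0.5824)(0.6216) = -0.3620.

-0.362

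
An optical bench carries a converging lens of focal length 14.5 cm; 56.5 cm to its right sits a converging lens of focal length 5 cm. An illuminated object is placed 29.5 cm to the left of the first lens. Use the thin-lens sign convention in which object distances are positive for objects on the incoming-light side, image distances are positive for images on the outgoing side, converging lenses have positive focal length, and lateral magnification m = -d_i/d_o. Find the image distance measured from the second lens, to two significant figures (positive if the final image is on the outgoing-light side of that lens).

6.1 cm

Lens 1: 1/d_i1 = 1/f_1 - 1/d_o1 = 1/14.5 - 1/29.5 = 0.03507 cm^-1, so d_i1 = 28.517 cm.
Object distance for lens 2: d_o2 = 56.5 - 28.517 = 27.983 cm.
Lens 2: 1/d_i2 = 1/f_2 - 1/d_o2 = 1/5 - 1/(27.983) = 0.16426 cm^-1, so d_i2 = 6.088 cm.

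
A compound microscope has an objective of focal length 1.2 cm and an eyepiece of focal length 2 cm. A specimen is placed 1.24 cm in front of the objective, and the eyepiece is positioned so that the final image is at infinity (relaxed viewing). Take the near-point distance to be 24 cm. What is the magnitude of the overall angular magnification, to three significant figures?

360

Objective: 1/d_i = 1/f_obj - 1/d_o = 1/1.2 - 1/1.24 = 0.02688 cm^-1, so d_i = 37.200 cm.
m_obj = -d_i/d_o = -37.200/1.24 = -30.000.
Eyepiece angular magnification (image at infinity): M_eye = D/f_e = 24/2 = 12.000.
Overall M = m_obj x M_eye = (-30.000)(12.000) = -360.00.
|M| = 360.00.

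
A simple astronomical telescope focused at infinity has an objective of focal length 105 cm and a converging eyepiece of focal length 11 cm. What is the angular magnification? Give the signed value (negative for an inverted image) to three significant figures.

-9.55

M = -f_obj/f_eye = -105/(11) = -9.545.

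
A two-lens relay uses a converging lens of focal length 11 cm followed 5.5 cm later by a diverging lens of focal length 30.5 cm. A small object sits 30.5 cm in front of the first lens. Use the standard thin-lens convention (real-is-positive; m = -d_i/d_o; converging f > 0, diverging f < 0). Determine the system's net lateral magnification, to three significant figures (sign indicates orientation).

Lens 1: 1/d_i1 = 1/f_1 - 1/d_o1 = 1/11 - 1/30.5 = 0.05812 cm^-1, so d_i1 = 17.205 cm.
m_1 = -(17.205)/30.5 = -0.5641.
This image would form 17.205 cm past lens 1, i.e. 11.705 cm beyond lens 2, so it is a virtual object for lens 2: d_o2 = 5.5 - 17.205 = -11.705 cm.
Lens 2: 1/d_i2 = 1/f_2 - 1/d_o2 = 1/(-30.5) - 1/(-11.705) = 0.05265 cm^-1, so d_i2 = 18.995 cm.
m_2 = -(18.995)/(-11.705) = 1.6228.
Total m = m_1 x m_2 = (-0.5641)(1.6228) = -0.9154.

-0.915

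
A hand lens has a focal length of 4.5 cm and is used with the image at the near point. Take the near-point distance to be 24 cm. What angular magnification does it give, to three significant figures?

6.33

M = 1 + D/f = 1 + 24/4.5 = 6.333.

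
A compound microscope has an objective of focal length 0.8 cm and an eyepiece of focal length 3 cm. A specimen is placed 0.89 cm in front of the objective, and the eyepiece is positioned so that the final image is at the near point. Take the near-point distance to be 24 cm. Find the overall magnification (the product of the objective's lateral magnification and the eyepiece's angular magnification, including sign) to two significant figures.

Objective: 1/d_i = 1/f_obj - 1/d_o = 1/0.8 - 1/0.89 = 0.12640 cm^-1, so d_i = 7.911 cm.
m_obj = -d_i/d_o = -7.911/0.89 = -8.889.
Eyepiece angular magnification (image at near point): M_eye = 1 + D/f_e = 1 + 24/3 = 9.000.
Overall M = m_obj x M_eye = (-8.889)(9.000) = -80.00.

-80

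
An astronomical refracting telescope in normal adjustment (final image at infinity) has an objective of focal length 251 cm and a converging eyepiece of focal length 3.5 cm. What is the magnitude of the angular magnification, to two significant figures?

|M| = f_obj/|f_eye| = 251/3.5 = 71.714.

72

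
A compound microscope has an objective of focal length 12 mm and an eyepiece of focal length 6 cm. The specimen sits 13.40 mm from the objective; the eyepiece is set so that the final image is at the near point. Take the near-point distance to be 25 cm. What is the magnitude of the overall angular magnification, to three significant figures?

44.3

Convert to cm: f_obj = 12 mm = 1.2 cm; d_o = 13.40 mm = 1.34 cm.
Objective: 1/d_i = 1/f_obj - 1/d_o = 1/1.2 - 1/1.34 = 0.08706 cm^-1, so d_i = 11.486 cm.
m_obj = -d_i/d_o = -11.486/1.34 = -8.571.
Eyepiece angular magnification (image at near point): M_eye = 1 + D/f_e = 1 + 25/6 = 5.167.
Overall M = m_obj x M_eye = (-8.571)(5.167) = -44.29.
|M| = 44.29.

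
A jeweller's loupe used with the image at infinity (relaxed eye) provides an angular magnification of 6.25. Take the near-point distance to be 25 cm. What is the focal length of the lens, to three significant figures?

For the image at infinity, M = D/f.
f = D/M = 25/6.25 = 4.000 cm.

4.00 cm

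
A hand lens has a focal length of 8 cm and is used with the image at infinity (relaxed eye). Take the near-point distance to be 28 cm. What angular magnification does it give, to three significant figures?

3.50

M = D/f = 28/8 = 3.500.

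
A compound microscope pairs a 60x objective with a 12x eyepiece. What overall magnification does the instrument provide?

720

The overall magnification of a compound microscope is the product of the objective and eyepiece magnifications:
M = M_obj x M_eye = 60 x 12 = 720.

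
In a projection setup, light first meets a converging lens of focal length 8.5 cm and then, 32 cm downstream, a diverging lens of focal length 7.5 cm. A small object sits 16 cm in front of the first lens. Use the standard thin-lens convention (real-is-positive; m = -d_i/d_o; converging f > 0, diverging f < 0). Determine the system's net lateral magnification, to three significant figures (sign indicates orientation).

-0.398

Applying the thin-lens equation to the first lens, 1/8.5 = 1/16 + 1/d_i1, which gives d_i1 = 18.133 cm.
Its lateral magnification is m_1 = -d_i1/d_o1 = -(18.133)/16 = -1.1333.
The intermediate image is 18.133 cm to the right of lens 1, so d_o2 = L - d_i1 = 32 - 18.133 = 13.867 cm.
Applying the thin-lens equation again with f_2 = -7.5 cm and d_o2 = 13.867 cm gives d_i2 = -4.867 cm.
m_2 = -(-4.867)/(13.867) = 0.3510.
The system's lateral magnification is m_1 m_2 = (-1.1333)(0.3510) = -0.3978.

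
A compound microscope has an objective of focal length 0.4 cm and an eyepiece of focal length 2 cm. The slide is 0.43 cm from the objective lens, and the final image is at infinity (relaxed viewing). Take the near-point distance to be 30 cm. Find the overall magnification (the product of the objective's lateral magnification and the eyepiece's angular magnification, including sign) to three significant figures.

-200

Objective: 1/d_i = 1/f_obj - 1/d_o = 1/0.4 - 1/0.43 = 0.17442 cm^-1, so d_i = 5.733 cm.
m_obj = -d_i/d_o = -5.733/0.43 = -13.333.
Eyepiece angular magnification (image at infinity): M_eye = D/f_e = 30/2 = 15.000.
Overall M = m_obj x M_eye = (-13.333)(15.000) = -200.00.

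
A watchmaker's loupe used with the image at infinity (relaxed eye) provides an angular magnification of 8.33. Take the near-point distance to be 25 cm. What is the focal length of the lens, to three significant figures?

For the image at infinity, M = D/f.
f = D/M = 25/8.33 = 3.001 cm.

3.00 cm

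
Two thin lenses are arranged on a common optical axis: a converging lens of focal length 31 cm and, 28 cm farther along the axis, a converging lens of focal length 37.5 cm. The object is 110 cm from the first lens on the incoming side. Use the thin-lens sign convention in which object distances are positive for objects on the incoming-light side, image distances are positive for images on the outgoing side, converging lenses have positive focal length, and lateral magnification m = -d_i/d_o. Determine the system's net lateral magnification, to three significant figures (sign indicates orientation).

Applying the thin-lens equation to the first lens, 1/31 = 1/110 + 1/d_i1, which gives d_i1 = 43.165 cm.
Its lateral magnification is m_1 = -d_i1/d_o1 = -(43.165)/110 = -0.3924.
Since 43.165 cm > 28 cm, the first image lies past the second lens and serves as a virtual object: d_o2 = L - d_i1 = -15.165 cm.
Applying the thin-lens equation again with f_2 = 37.5 cm and d_o2 = -15.165 cm gives d_i2 = 10.798 cm.
m_2 = -(10.798)/(-15.165) = 0.7121.
Overall magnification: m = m_1 m_2 = -0.2794.

-0.279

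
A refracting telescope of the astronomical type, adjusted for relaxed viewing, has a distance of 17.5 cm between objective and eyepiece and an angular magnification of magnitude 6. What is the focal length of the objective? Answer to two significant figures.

In normal adjustment the tube length equals f_obj + f_eye and |M| = f_obj/f_eye.
So f_obj = 6 f_eye and 6 f_eye + f_eye = 17.5 cm, giving f_eye = 17.5/7 = 2.500 cm and f_obj = 15.000 cm.

15 cm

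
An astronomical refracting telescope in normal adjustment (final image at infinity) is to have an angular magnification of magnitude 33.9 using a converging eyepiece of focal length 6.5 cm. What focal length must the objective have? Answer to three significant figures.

220 cm

|M| = f_obj/|f_eye|, so f_obj = |M| x |f_eye| = 33.9 x 6.5 = 220.350 cm.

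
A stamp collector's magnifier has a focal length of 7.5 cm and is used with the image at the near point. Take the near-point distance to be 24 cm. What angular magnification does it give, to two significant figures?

M = 1 + D/f = 1 + 24/7.5 = 4.200.

4.2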